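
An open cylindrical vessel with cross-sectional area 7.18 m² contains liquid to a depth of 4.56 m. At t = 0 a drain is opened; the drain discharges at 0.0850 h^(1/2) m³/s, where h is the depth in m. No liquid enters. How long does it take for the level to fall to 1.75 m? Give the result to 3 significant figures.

A dh/dt = −Q_out = −0.0850 √h.
∫ h^(−1/2) dh = −(0.0850/A) ∫ dt, giving 2√h = 2√h₀ − (0.0850/A) t.
t = 2A(√h₀ − √h)/0.0850 = 2·7.18·(√4.56 − √1.75)/0.0850
  = 14.360 × (2.1354 − 1.3229) / 0.0850 = 137.27 s.

137 s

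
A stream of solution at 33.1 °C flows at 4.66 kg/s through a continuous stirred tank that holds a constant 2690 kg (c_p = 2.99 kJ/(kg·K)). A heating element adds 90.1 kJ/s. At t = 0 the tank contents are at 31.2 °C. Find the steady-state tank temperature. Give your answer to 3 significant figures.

39.6 °C

First-law balance (no shaft work): M c_p dT/dt = ṁ c_p (T_in − T) + 90.1.
At steady state dT/dt = 0 ⇒ T_ss = T_in + Q̇/(ṁ c_p) = 33.1 + 90.1/(4.66·2.99) = 39.566 °C.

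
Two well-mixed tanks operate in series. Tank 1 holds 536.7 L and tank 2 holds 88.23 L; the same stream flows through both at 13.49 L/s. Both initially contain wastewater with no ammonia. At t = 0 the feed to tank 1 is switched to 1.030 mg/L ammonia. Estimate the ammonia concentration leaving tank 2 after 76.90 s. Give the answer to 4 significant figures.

Species balance on tank i: dCᵢ/dt = (Cᵢ₋₁ − Cᵢ)/τᵢ with τᵢ = Vᵢ/Q.
τ₁ = 536.7/13.49 = 39.7850 s; τ₂ = 88.23/13.49 = 6.54040 s.
Solving the cascade with C₁(0)=C₂(0)=0 gives C₂(t) = C_in[1 − (τ₁ e^(−t/τ₁) − τ₂ e^(−t/τ₂))/(τ₁ − τ₂)].
At t = 76.90: e^(−t/τ₁) = 0.144730, e^(−t/τ₂) = 7.82889e-06.
C₂ = 1.030·[1 − (39.7850·0.144730 − 6.54040·7.82889e-06)/(33.2446)] = 1.030·0.826798 = 0.851602 mg/L.

0.8516 mg/L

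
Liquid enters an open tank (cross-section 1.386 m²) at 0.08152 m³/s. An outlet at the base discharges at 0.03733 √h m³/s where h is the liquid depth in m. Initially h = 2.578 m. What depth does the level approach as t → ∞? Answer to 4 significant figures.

Mass balance (ρ constant): A dh/dt = Q_in − 0.03733 √h. At steady state dh/dt = 0:
Q_in = 0.03733 √h_ss ⇒ √h_ss = 0.08152/0.03733 = 2.18377.
h_ss = 2.18377² = 4.76884 m. (Since h₀ = 2.578 m < h_ss, the level will rise toward this value.)

4.769 m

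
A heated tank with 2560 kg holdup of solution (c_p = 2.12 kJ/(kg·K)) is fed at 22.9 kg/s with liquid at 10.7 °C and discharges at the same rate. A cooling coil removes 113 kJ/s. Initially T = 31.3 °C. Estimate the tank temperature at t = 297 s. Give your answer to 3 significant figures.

9.98 °C

M c_p dT/dt = ṁ c_p (T_in − T) − Q̇.
Rearrange: dT/dt = (T_ss − T)/τ with τ = M/ṁ = 111.79 s and T_ss = T_in − Q̇/(ṁ c_p) = 8.3724 °C.
Integrating: T(t) = T_ss + (T₀ − T_ss) e^(−t/τ).
T(297) = 8.3724 + (22.928)·e^(−297/111.79) = 8.3724 + (22.928)·0.070175 = 9.9814 °C.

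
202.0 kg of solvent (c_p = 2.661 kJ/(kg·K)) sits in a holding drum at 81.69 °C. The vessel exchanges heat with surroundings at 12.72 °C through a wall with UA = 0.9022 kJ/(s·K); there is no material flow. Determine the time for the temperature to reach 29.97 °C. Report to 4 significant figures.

825.7 s

Lumped-capacitance energy balance: M c_p dT/dt = UA(T_amb − T).
τ = M c_p/UA = 595.790 s; T_ss = T_amb = 12.7200 °C.
T(t) = T_ss + (T₀ − T_ss)e^(−t/τ); set T = 29.97:
t = −τ ln[(T − T_ss)/(T₀ − T_ss)] = −595.790 · ln(0.250109) = 825.682 s.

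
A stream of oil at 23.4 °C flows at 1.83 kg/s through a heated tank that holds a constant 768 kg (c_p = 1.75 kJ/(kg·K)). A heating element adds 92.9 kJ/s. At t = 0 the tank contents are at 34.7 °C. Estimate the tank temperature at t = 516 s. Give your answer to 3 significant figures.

47.2 °C

M c_p dT/dt = ṁ c_p (T_in − T) + Q̇.
τ = M/ṁ = 419.67 s; T_ss = T_in + Q̇/(ṁ c_p) = 23.4 + 92.9/(1.83·1.75) = 52.409 °C.
T approaches T_ss exponentially: T(t) = T_ss + (T₀ − T_ss) e^(−t/τ).
T(516) = 52.409 + (-17.709)·e^(−516/419.67) = 52.409 + (-17.709)·0.29243 = 47.230 °C.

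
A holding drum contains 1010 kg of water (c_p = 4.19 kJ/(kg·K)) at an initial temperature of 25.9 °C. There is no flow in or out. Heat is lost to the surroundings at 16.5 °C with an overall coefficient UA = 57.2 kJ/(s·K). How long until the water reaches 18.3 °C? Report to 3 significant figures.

122 s

M c_p dT/dt = −UA(T − T_amb).
τ = M c_p/UA = 73.984 s; T_ss = T_amb = 16.500 °C.
T(t) = T_ss + (T₀ − T_ss)e^(−t/τ); set T = 18.3:
t = −τ ln[(T − T_ss)/(T₀ − T_ss)] = −73.984 · ln(0.19149) = 122.29 s.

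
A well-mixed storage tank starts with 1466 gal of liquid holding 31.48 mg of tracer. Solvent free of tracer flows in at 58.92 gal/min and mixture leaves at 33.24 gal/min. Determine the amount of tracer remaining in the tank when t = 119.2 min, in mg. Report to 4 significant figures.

Let m(t) be the amount of tracer. Volume: V(t) = V₀ + (Q_in − Q_out) t = 1466 + 25.6800 t; V(119.2) = 4527.06 gal.
No tracer enters, so dm/dt = −Q_out · (m/V).
dm/m = −Q_out dt/(V₀ + 25.6800 t); integrating gives ln(m/m₀) = −(Q_out/(Q_in−Q_out)) ln(V/V₀).
m = m₀ (V₀/V)^(Q_out/(Q_in−Q_out)) = 31.48 × (1466/4527.06)^(1.29439) = 7.31466 mg.

7.315 mg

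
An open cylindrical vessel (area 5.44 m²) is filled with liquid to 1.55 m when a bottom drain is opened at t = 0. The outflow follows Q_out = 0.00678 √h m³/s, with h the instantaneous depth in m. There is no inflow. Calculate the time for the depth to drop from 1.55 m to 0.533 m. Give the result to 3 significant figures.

Mass balance (ρ constant): A dh/dt = −0.00678 √h.
This is separable: 2 d(√h)/dt = −0.00678/A, so √h = √h₀ − (0.00678/(2A)) t.
t = 2A(√h₀ − √h)/0.00678 = 2·5.44·(√1.55 − √0.533)/0.00678
  = 10.880 × (1.2450 − 0.73007) / 0.00678 = 826.30 s.

826 s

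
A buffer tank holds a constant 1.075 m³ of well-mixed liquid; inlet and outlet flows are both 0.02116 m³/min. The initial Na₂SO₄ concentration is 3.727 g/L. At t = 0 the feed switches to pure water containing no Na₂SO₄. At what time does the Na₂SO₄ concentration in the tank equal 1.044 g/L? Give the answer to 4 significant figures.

Species balance: V dC/dt = Q(C_in − C) ⇒ τ = V/Q = 50.8034 min.
C(t) = C_in + (C₀ − C_in) e^(−t/τ). Set C = 1.044 and solve for t:
e^(−t/τ) = (C − C_in)/(C₀ − C_in) = (1.044 − 0)/(3.727 − 0) = 0.280118
t = −τ ln(…) = 50.8034 × 1.27254 = 64.6496 min.

64.65 min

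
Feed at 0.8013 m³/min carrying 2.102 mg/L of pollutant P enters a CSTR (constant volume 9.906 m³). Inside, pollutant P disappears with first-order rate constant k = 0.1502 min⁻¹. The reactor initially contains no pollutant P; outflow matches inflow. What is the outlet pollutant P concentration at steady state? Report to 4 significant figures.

0.7358 mg/L

V dC/dt = Q(C_in − C) − k V C.
Steady state (dC/dt = 0): C_ss = Q C_in/(Q + kV) = C_in/(1 + kV/Q).
C_ss = 0.8013·2.102/(0.8013 + 0.1502·9.906) = 1.68433/2.28918 = 0.735780 mg/L.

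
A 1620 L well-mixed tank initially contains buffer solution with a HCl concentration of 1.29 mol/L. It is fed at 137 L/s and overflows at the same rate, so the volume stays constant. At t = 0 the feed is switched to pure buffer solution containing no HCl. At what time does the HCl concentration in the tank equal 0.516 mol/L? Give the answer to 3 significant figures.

Unsteady species balance (constant V, well mixed): V dC/dt = Q(C_in − C), so τ = V/Q = 11.825 s.
C(t) = C_in + (C₀ − C_in) e^(−t/τ). Set C = 0.516 and solve for t:
e^(−t/τ) = (C − C_in)/(C₀ − C_in) = (0.516 − 0)/(1.29 − 0) = 0.40000
t = −τ ln(…) = 11.825 × 0.91629 = 10.835 s.

10.8 s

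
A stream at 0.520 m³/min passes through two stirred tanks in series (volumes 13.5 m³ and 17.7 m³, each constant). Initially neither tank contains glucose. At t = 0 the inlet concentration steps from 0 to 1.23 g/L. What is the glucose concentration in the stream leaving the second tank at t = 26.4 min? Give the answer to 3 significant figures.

0.273 g/L

Each tank obeys Vᵢ dCᵢ/dt = Q(Cᵢ₋₁ − Cᵢ), so τᵢ = Vᵢ/Q.
τ₁ = 13.5/0.520 = 25.962 min; τ₂ = 17.7/0.520 = 34.038 min.
Solving the cascade with C₁(0)=C₂(0)=0 gives C₂(t) = C_in[1 − (τ₁ e^(−t/τ₁) − τ₂ e^(−t/τ₂))/(τ₁ − τ₂)].
At t = 26.4: e^(−t/τ₁) = 0.36172, e^(−t/τ₂) = 0.46043.
C₂ = 1.23·[1 − (25.962·0.36172 − 34.038·0.46043)/(-8.0769)] = 1.23·0.22228 = 0.27341 g/L.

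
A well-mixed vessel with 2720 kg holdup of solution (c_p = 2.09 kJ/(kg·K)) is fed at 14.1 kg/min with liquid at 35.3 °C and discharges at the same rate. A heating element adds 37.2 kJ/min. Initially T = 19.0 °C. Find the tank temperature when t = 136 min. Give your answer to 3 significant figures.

M c_p dT/dt = ṁ c_p (T_in − T) + Q̇.
Rearrange: dT/dt = (T_ss − T)/τ with τ = M/ṁ = 192.91 min and T_ss = T_in + Q̇/(ṁ c_p) = 36.562 °C.
T approaches T_ss exponentially: T(t) = T_ss + (T₀ − T_ss) e^(−t/τ).
T(136) = 36.562 + (-17.562)·e^(−136/192.91) = 36.562 + (-17.562)·0.49411 = 27.885 °C.

27.9 °C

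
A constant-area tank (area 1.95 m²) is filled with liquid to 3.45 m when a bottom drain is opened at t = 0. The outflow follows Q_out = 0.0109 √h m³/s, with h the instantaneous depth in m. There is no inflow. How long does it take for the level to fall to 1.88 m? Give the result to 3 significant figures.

Volume balance on the tank: A dh/dt = −0.0109 √h.
∫ h^(−1/2) dh = −(0.0109/A) ∫ dt, giving 2√h = 2√h₀ − (0.0109/A) t.
t = 2A(√h₀ − √h)/0.0109 = 2·1.95·(√3.45 − √1.88)/0.0109
  = 3.9000 × (1.8574 − 1.3711) / 0.0109 = 173.99 s.

174 s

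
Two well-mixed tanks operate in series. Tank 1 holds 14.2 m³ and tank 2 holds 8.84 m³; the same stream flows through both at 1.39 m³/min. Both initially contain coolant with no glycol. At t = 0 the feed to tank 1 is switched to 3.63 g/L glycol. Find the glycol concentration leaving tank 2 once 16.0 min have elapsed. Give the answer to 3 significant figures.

Species balance on tank i: dCᵢ/dt = (Cᵢ₋₁ − Cᵢ)/τᵢ with τᵢ = Vᵢ/Q.
τ₁ = 14.2/1.39 = 10.216 min; τ₂ = 8.84/1.39 = 6.3597 min.
Solving the cascade with C₁(0)=C₂(0)=0 gives C₂(t) = C_in[1 − (τ₁ e^(−t/τ₁) − τ₂ e^(−t/τ₂))/(τ₁ − τ₂)].
At t = 16.0: e^(−t/τ₁) = 0.20884, e^(−t/τ₂) = 0.080795.
C₂ = 3.63·[1 − (10.216·0.20884 − 6.3597·0.080795)/(3.8561)] = 3.63·0.57999 = 2.1054 g/L.

2.11 g/L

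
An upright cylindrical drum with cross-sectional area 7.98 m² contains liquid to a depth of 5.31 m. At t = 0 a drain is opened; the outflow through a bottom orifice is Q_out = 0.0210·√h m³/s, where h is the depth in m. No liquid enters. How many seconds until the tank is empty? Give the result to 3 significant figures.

A dh/dt = −Q_out = −0.0210 √h.
This is separable: 2 d(√h)/dt = −0.0210/A, so √h = √h₀ − (0.0210/(2A)) t.
Tank is empty when √h = 0: t_empty = 2A√h₀/0.0210.
t_empty = 2·7.98·√5.31/0.0210 = 15.960·2.3043/0.0210 = 1751.3 s.

1750 s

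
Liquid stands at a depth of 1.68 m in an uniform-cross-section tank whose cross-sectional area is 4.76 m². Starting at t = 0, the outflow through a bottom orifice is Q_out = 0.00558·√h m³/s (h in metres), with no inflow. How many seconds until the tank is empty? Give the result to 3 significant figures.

2210 s

With no inflow, A dh/dt = −0.00558 √h.
This is separable: 2 d(√h)/dt = −0.00558/A, so √h = √h₀ − (0.00558/(2A)) t.
Tank is empty when √h = 0: t_empty = 2A√h₀/0.00558.
t_empty = 2·4.76·√1.68/0.00558 = 9.5200·1.2961/0.00558 = 2211.3 s.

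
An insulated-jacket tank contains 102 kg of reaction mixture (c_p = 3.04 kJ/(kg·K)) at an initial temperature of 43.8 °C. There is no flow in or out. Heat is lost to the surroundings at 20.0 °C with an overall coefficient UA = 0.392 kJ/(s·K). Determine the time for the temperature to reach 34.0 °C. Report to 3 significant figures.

420 s

First-law balance (no shaft work): M c_p dT/dt = −UA(T − T_amb).
τ = M c_p/UA = 791.02 s; T_ss = T_amb = 20.000 °C.
T(t) = T_ss + (T₀ − T_ss)e^(−t/τ); set T = 34.0:
t = −τ ln[(T − T_ss)/(T₀ − T_ss)] = −791.02 · ln(0.58824) = 419.74 s.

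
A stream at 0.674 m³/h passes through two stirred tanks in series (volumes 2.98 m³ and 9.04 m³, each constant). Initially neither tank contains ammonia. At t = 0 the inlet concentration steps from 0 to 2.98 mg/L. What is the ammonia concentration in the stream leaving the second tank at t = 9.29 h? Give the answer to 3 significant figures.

0.935 mg/L

Time constants: τᵢ = Vᵢ/Q for each well-mixed tank.
τ₁ = 2.98/0.674 = 4.4214 h; τ₂ = 9.04/0.674 = 13.412 h.
Tank 1: C₁ = C_in(1 − e^(−t/τ₁)). Tank 2 (τ₁ ≠ τ₂): C₂ = C_in[1 − (τ₁ e^(−t/τ₁) − τ₂ e^(−t/τ₂))/(τ₁ − τ₂)].
At t = 9.29: e^(−t/τ₁) = 0.12231, e^(−t/τ₂) = 0.50025.
C₂ = 2.98·[1 − (4.4214·0.12231 − 13.412·0.50025)/(-8.9911)] = 2.98·0.31389 = 0.93541 mg/L.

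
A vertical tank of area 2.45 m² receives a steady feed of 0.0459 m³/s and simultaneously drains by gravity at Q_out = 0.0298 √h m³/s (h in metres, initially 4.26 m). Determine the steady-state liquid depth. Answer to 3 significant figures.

2.37 m

Level balance: A dh/dt = 0.0459 − 0.0298 √h. Setting dh/dt = 0:
Q_in = 0.0298 √h_ss ⇒ √h_ss = 0.0459/0.0298 = 1.5403.
h_ss = 1.5403² = 2.3724 m. (Since h₀ = 4.26 m > h_ss, the level will fall toward this value.)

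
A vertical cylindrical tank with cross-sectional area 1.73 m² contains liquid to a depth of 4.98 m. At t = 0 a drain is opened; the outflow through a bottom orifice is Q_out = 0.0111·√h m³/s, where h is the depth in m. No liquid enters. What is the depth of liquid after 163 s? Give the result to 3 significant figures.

Unsteady balance on liquid volume: A dh/dt = −0.0111 √h.
∫ h^(−1/2) dh = −(0.0111/A) ∫ dt, giving 2√h = 2√h₀ − (0.0111/A) t.
√h = √4.98 − 0.0111·163/(2·1.73) = 2.2316 − 0.52292 = 1.7087.
h = 1.7087² = 2.9196 m.

2.92 m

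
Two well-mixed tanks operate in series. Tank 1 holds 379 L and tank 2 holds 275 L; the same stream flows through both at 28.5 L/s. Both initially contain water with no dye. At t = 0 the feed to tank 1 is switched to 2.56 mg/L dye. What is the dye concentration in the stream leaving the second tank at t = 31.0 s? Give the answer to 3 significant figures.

Each tank obeys Vᵢ dCᵢ/dt = Q(Cᵢ₋₁ − Cᵢ), so τᵢ = Vᵢ/Q.
τ₁ = 379/28.5 = 13.298 s; τ₂ = 275/28.5 = 9.6491 s.
Tank 1: C₁ = C_in(1 − e^(−t/τ₁)). Tank 2 (τ₁ ≠ τ₂): C₂ = C_in[1 − (τ₁ e^(−t/τ₁) − τ₂ e^(−t/τ₂))/(τ₁ − τ₂)].
At t = 31.0: e^(−t/τ₁) = 0.097185, e^(−t/τ₂) = 0.040247.
C₂ = 2.56·[1 − (13.298·0.097185 − 9.6491·0.040247)/(3.6491)] = 2.56·0.75226 = 1.9258 mg/L.

1.93 mg/L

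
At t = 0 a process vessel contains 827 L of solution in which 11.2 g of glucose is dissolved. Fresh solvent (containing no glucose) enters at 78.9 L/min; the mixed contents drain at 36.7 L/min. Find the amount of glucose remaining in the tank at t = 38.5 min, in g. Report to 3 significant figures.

4.35 g

Total volume: dV/dt = Q_in − Q_out = 42.200 L/min, so V(t) = 827 + 42.200 t and V(38.5) = 2451.7 L.
Solute balance: dm/dt = 0 − Q_out C = −Q_out m/V(t).
dm/m = −Q_out dt/(V₀ + 42.200 t); integrating gives ln(m/m₀) = −(Q_out/(Q_in−Q_out)) ln(V/V₀).
m = m₀ (V₀/V)^(Q_out/(Q_in−Q_out)) = 11.2 × (827/2451.7)^(0.86967) = 4.3528 g.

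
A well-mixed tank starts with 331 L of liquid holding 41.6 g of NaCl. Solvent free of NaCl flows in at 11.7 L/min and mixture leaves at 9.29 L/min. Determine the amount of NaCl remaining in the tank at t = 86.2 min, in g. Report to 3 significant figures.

Let m(t) be the amount of NaCl. Volume: V(t) = V₀ + (Q_in − Q_out) t = 331 + 2.4100 t; V(86.2) = 538.74 L.
Solute balance: dm/dt = 0 − Q_out C = −Q_out m/V(t).
Separate: dm/m = −Q_out dt/V(t) ⇒ ln(m/m₀) = −(Q_out/(Q_in−Q_out)) ln(V/V₀).
m = m₀ (V₀/V)^(Q_out/(Q_in−Q_out)) = 41.6 × (331/538.74)^(3.8548) = 6.3622 g.

6.36 g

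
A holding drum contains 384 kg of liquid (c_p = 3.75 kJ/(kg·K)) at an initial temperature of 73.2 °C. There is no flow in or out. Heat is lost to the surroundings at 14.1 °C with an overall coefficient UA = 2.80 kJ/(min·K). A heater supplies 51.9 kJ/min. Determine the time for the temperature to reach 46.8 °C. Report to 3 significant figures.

541 min

M c_p dT/dt = −UA(T − T_amb) + Q̇.
τ = M c_p/UA = 514.29 min; T_ss = T_amb + Q̇/UA = 14.1 + 51.9/2.80 = 32.636 °C.
T(t) = T_ss + (T₀ − T_ss)e^(−t/τ); set T = 46.8:
t = −τ ln[(T − T_ss)/(T₀ − T_ss)] = −514.29 · ln(0.34918) = 541.11 min.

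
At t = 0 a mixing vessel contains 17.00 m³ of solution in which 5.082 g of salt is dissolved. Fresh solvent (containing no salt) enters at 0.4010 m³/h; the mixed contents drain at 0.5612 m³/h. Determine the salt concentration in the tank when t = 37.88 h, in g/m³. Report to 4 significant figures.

Let m(t) be the amount of salt. Volume: V(t) = V₀ + (Q_in − Q_out) t = 17.00 − 0.160200 t; V(37.88) = 10.9316 m³.
No salt enters, so dm/dt = −Q_out · (m/V).
Separate: dm/m = −Q_out dt/V(t) ⇒ ln(m/m₀) = −(Q_out/(Q_in−Q_out)) ln(V/V₀).
m = m₀ (V₀/V)^(Q_out/(Q_in−Q_out)) = 5.082 × (17.00/10.9316)^(-3.50312) = 1.08208 g.
C = m/V = 1.08208/10.9316 = 0.0989867 g/m³.

0.09899 g/m³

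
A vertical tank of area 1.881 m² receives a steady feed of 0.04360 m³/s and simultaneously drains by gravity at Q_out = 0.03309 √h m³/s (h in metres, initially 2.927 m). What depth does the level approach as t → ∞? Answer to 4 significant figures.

1.736 m

Level balance: A dh/dt = 0.04360 − 0.03309 √h. Setting dh/dt = 0:
Q_in = 0.03309 √h_ss ⇒ √h_ss = 0.04360/0.03309 = 1.31762.
h_ss = 1.31762² = 1.73612 m. (Since h₀ = 2.927 m > h_ss, the level will fall toward this value.)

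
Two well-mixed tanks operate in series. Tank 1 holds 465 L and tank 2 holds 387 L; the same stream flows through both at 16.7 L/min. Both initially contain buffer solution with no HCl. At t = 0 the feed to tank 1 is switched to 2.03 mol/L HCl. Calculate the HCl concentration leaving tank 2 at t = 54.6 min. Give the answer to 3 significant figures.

Species balance on tank i: dCᵢ/dt = (Cᵢ₋₁ − Cᵢ)/τᵢ with τᵢ = Vᵢ/Q.
τ₁ = 465/16.7 = 27.844 min; τ₂ = 387/16.7 = 23.174 min.
Solving the cascade with C₁(0)=C₂(0)=0 gives C₂(t) = C_in[1 − (τ₁ e^(−t/τ₁) − τ₂ e^(−t/τ₂))/(τ₁ − τ₂)].
At t = 54.6: e^(−t/τ₁) = 0.14073, e^(−t/τ₂) = 0.094787.
C₂ = 2.03·[1 − (27.844·0.14073 − 23.174·0.094787)/(4.6707)] = 2.03·0.63131 = 1.2816 mol/L.

1.28 mol/L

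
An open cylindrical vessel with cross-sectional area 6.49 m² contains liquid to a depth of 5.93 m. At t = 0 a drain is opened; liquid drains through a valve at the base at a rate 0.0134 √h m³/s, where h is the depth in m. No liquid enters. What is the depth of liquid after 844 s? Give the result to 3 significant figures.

2.45 m

Unsteady balance on liquid volume: A dh/dt = −0.0134 √h.
Separate and integrate: 2(√h − √h₀) = −(0.0134/A) t.
√h = √5.93 − 0.0134·844/(2·6.49) = 2.4352 − 0.87131 = 1.5638.
h = 1.5638² = 2.4456 m.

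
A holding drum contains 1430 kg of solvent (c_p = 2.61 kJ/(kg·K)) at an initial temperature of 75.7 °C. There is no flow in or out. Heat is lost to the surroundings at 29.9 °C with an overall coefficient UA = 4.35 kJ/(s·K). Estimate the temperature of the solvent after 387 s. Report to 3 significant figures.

59.1 °C

Unsteady energy balance on the tank contents: M c_p dT/dt = −UA(T − T_amb).
dT/dt = (T_ss − T)/τ with T_ss = T_amb = 29.900 °C, τ = M c_p/UA = 1430·2.61/4.35 = 858.00 s.
T approaches T_ss exponentially: T(t) = T_ss + (T₀ − T_ss) e^(−t/τ).
T(387) = 29.900 + (45.800)·0.63696 = 59.073 °C.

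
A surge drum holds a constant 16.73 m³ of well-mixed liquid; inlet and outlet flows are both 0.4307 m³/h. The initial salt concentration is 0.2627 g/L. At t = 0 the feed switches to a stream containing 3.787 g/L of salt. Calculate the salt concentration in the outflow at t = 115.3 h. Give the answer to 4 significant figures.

Accumulation = in − out for the solute gives V dC/dt = Q(C_in − C).
Time constant τ = V/Q = 16.73/0.4307 = 38.8437 h.
This is linear first-order; C(t) = C_in + (C₀ − C_in) e^(−t/τ).
C(115.3) = 3.787 + (0.2627 − 3.787)·e^(−115.3/38.8437) = 3.787 + (-3.52430)·0.0513904 = 3.60588 g/L.

3.606 g/L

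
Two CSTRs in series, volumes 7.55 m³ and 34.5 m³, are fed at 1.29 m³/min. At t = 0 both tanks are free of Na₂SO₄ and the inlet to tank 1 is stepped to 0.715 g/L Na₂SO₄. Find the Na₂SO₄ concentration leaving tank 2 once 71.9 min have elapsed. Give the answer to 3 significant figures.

Time constants: τᵢ = Vᵢ/Q for each well-mixed tank.
τ₁ = 7.55/1.29 = 5.8527 min; τ₂ = 34.5/1.29 = 26.744 min.
Solving the cascade with C₁(0)=C₂(0)=0 gives C₂(t) = C_in[1 − (τ₁ e^(−t/τ₁) − τ₂ e^(−t/τ₂))/(τ₁ − τ₂)].
At t = 71.9: e^(−t/τ₁) = 4.6210e-06, e^(−t/τ₂) = 0.067987.
C₂ = 0.715·[1 − (5.8527·4.6210e-06 − 26.744·0.067987)/(-20.891)] = 0.715·0.91297 = 0.65277 g/L.

0.653 g/L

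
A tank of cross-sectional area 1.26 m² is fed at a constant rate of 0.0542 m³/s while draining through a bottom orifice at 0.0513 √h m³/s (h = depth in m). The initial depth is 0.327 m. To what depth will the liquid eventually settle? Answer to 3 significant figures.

1.12 m

A dh/dt = Q_in − 0.0513 √h. Steady state requires inflow = outflow:
Q_in = 0.0513 √h_ss ⇒ √h_ss = 0.0542/0.0513 = 1.0565.
h_ss = 1.0565² = 1.1163 m. (Since h₀ = 0.327 m < h_ss, the level will rise toward this value.)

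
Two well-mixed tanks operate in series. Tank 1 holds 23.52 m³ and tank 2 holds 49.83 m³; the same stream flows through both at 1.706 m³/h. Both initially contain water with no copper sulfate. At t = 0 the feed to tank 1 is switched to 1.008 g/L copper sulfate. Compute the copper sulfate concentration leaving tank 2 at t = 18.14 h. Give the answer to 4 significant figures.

Time constants: τᵢ = Vᵢ/Q for each well-mixed tank.
τ₁ = 23.52/1.706 = 13.7866 h; τ₂ = 49.83/1.706 = 29.2087 h.
Tank 1: C₁ = C_in(1 − e^(−t/τ₁)). Tank 2 (τ₁ ≠ τ₂): C₂ = C_in[1 − (τ₁ e^(−t/τ₁) − τ₂ e^(−t/τ₂))/(τ₁ − τ₂)].
At t = 18.14: e^(−t/τ₁) = 0.268268, e^(−t/τ₂) = 0.537381.
C₂ = 1.008·[1 − (13.7866·0.268268 − 29.2087·0.537381)/(-15.4220)] = 1.008·0.222045 = 0.223821 g/L.

0.2238 g/L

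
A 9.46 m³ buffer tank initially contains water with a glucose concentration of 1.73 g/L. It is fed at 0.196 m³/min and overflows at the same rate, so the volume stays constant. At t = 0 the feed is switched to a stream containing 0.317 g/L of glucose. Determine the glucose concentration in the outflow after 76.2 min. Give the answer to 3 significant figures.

Unsteady species balance (constant V, well mixed): V dC/dt = Q(C_in − C).
Time constant τ = V/Q = 9.46/0.196 = 48.265 min.
Solution: C(t) = C_in + (C₀ − C_in) e^(−t/τ).
C(76.2) = 0.317 + (1.73 − 0.317)·e^(−76.2/48.265) = 0.317 + (1.4130)·0.20623 = 0.60840 g/L.

0.608 g/L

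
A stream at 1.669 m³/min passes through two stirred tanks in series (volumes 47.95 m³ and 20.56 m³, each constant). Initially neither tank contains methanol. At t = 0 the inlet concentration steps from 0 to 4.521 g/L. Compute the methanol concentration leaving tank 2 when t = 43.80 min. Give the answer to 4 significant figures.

2.895 g/L

Species balance on tank i: dCᵢ/dt = (Cᵢ₋₁ − Cᵢ)/τᵢ with τᵢ = Vᵢ/Q.
τ₁ = 47.95/1.669 = 28.7298 min; τ₂ = 20.56/1.669 = 12.3188 min.
Tank 1: C₁ = C_in(1 − e^(−t/τ₁)). Tank 2 (τ₁ ≠ τ₂): C₂ = C_in[1 − (τ₁ e^(−t/τ₁) − τ₂ e^(−t/τ₂))/(τ₁ − τ₂)].
At t = 43.80: e^(−t/τ₁) = 0.217719, e^(−t/τ₂) = 0.0285655.
C₂ = 4.521·[1 − (28.7298·0.217719 − 12.3188·0.0285655)/(16.4110)] = 4.521·0.640295 = 2.89477 g/L.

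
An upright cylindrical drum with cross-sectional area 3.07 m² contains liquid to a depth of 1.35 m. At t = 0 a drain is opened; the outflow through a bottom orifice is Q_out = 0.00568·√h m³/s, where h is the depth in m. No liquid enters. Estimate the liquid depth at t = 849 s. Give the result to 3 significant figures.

0.142 m

With no inflow, A dh/dt = −0.00568 √h.
∫ h^(−1/2) dh = −(0.00568/A) ∫ dt, giving 2√h = 2√h₀ − (0.00568/A) t.
√h = √1.35 − 0.00568·849/(2·3.07) = 1.1619 − 0.78539 = 0.37650.
h = 0.37650² = 0.14175 m.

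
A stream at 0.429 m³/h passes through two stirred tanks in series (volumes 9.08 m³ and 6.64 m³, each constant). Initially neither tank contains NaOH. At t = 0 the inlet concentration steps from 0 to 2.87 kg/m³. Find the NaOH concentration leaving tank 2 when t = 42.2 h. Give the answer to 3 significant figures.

Each tank obeys Vᵢ dCᵢ/dt = Q(Cᵢ₋₁ − Cᵢ), so τᵢ = Vᵢ/Q.
τ₁ = 9.08/0.429 = 21.166 h; τ₂ = 6.64/0.429 = 15.478 h.
Tank 1: C₁ = C_in(1 − e^(−t/τ₁)). Tank 2 (τ₁ ≠ τ₂): C₂ = C_in[1 − (τ₁ e^(−t/τ₁) − τ₂ e^(−t/τ₂))/(τ₁ − τ₂)].
At t = 42.2: e^(−t/τ₁) = 0.13618, e^(−t/τ₂) = 0.065450.
C₂ = 2.87·[1 − (21.166·0.13618 − 15.478·0.065450)/(5.6876)] = 2.87·0.67136 = 1.9268 kg/m³.

1.93 kg/m³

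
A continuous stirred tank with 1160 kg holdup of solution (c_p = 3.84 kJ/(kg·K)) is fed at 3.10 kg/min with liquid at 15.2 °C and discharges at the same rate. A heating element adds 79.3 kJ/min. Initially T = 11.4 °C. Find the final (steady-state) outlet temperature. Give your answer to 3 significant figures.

21.9 °C

Energy balance: M c_p dT/dt = ṁ c_p (T_in − T) + 79.3.
At steady state dT/dt = 0 ⇒ T_ss = T_in + Q̇/(ṁ c_p) = 15.2 + 79.3/(3.10·3.84) = 21.862 °C.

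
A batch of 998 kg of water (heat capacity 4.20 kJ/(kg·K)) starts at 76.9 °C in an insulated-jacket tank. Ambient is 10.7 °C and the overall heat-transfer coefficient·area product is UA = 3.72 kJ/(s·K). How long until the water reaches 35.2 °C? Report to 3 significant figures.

1120 s

M c_p dT/dt = −UA(T − T_amb).
τ = M c_p/UA = 1126.8 s; T_ss = T_amb = 10.700 °C.
T(t) = T_ss + (T₀ − T_ss)e^(−t/τ); set T = 35.2:
t = −τ ln[(T − T_ss)/(T₀ − T_ss)] = −1126.8 · ln(0.37009) = 1120.0 s.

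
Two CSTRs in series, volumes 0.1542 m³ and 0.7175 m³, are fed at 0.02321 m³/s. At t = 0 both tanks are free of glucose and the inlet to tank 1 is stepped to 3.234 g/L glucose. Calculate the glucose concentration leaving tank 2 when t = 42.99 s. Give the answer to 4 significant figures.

2.210 g/L

Species balance on tank i: dCᵢ/dt = (Cᵢ₋₁ − Cᵢ)/τᵢ with τᵢ = Vᵢ/Q.
τ₁ = 0.1542/0.02321 = 6.64369 s; τ₂ = 0.7175/0.02321 = 30.9134 s.
Tank 1: C₁ = C_in(1 − e^(−t/τ₁)). Tank 2 (τ₁ ≠ τ₂): C₂ = C_in[1 − (τ₁ e^(−t/τ₁) − τ₂ e^(−t/τ₂))/(τ₁ − τ₂)].
At t = 42.99: e^(−t/τ₁) = 0.00154798, e^(−t/τ₂) = 0.248911.
C₂ = 3.234·[1 − (6.64369·0.00154798 − 30.9134·0.248911)/(-24.2697)] = 3.234·0.683375 = 2.21003 g/L.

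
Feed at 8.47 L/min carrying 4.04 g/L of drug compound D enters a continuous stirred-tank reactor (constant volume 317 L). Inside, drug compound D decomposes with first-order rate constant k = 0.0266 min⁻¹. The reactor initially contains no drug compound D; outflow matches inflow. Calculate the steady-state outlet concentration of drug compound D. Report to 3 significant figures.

2.02 g/L

V dC/dt = Q(C_in − C) − k V C.
At steady state: 0 = Q C_in − (Q + kV) C_ss, so C_ss = Q C_in/(Q + kV).
C_ss = 8.47·4.04/(8.47 + 0.0266·317) = 34.219/16.902 = 2.0245 g/L.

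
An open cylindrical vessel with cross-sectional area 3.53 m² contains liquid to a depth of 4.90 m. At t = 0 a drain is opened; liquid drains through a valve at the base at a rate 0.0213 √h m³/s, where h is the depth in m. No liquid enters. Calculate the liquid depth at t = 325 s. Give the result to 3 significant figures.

1.52 m

With no inflow, A dh/dt = −0.0213 √h.
Separate and integrate: 2(√h − √h₀) = −(0.0213/A) t.
√h = √4.90 − 0.0213·325/(2·3.53) = 2.2136 − 0.98052 = 1.2331.
h = 1.2331² = 1.5205 m.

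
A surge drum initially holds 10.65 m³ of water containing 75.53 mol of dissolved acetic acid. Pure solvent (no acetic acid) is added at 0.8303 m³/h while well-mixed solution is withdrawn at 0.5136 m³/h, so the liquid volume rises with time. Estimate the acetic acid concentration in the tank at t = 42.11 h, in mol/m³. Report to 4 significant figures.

Let m(t) be the amount of acetic acid. Volume: V(t) = V₀ + (Q_in − Q_out) t = 10.65 + 0.316700 t; V(42.11) = 23.9862 m³.
Solute balance: dm/dt = 0 − Q_out C = −Q_out m/V(t).
dm/m = −Q_out dt/(V₀ + 0.316700 t); integrating gives ln(m/m₀) = −(Q_out/(Q_in−Q_out)) ln(V/V₀).
m = m₀ (V₀/V)^(Q_out/(Q_in−Q_out)) = 75.53 × (10.65/23.9862)^(1.62172) = 20.2432 mol.
C = m/V = 20.2432/23.9862 = 0.843951 mol/m³.

0.8440 mol/m³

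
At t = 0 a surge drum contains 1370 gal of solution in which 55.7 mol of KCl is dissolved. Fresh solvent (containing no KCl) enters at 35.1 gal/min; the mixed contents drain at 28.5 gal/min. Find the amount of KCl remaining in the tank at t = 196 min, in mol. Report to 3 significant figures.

3.15 mol

Total volume: dV/dt = Q_in − Q_out = 6.6000 gal/min, so V(t) = 1370 + 6.6000 t and V(196) = 2663.6 gal.
No KCl enters, so dm/dt = −Q_out · (m/V).
dm/m = −Q_out dt/(V₀ + 6.6000 t); integrating gives ln(m/m₀) = −(Q_out/(Q_in−Q_out)) ln(V/V₀).
m = m₀ (V₀/V)^(Q_out/(Q_in−Q_out)) = 55.7 × (1370/2663.6)^(4.3182) = 3.1549 mol.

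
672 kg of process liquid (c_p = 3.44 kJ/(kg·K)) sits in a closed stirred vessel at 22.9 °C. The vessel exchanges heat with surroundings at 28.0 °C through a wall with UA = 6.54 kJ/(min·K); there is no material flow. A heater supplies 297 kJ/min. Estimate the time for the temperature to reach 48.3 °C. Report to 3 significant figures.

247 min

First-law balance (no shaft work): M c_p dT/dt = −UA(T − T_amb) + Q̇.
τ = M c_p/UA = 353.47 min; T_ss = T_amb + Q̇/UA = 28.0 + 297/6.54 = 73.413 °C.
T(t) = T_ss + (T₀ − T_ss)e^(−t/τ); set T = 48.3:
t = −τ ln[(T − T_ss)/(T₀ − T_ss)] = −353.47 · ln(0.49716) = 247.02 min.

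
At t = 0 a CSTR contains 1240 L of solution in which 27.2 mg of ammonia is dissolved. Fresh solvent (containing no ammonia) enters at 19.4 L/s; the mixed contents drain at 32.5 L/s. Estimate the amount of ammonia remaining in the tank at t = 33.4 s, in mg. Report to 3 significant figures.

9.24 mg

Let m(t) be the amount of ammonia. Volume: V(t) = V₀ + (Q_in − Q_out) t = 1240 − 13.100 t; V(33.4) = 802.46 L.
Species balance (pure solvent in): dm/dt = −Q_out · m/V(t).
dm/m = −Q_out dt/(V₀ − 13.100 t); integrating gives ln(m/m₀) = −(Q_out/(Q_in−Q_out)) ln(V/V₀).
m = m₀ (V₀/V)^(Q_out/(Q_in−Q_out)) = 27.2 × (1240/802.46)^(-2.4809) = 9.2402 mg.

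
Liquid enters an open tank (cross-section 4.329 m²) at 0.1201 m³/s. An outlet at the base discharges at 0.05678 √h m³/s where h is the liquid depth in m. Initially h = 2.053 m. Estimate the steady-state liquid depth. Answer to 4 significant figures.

Level balance: A dh/dt = 0.1201 − 0.05678 √h. Setting dh/dt = 0:
Q_in = 0.05678 √h_ss ⇒ √h_ss = 0.1201/0.05678 = 2.11518.
h_ss = 2.11518² = 4.47399 m. (Since h₀ = 2.053 m < h_ss, the level will rise toward this value.)

4.474 m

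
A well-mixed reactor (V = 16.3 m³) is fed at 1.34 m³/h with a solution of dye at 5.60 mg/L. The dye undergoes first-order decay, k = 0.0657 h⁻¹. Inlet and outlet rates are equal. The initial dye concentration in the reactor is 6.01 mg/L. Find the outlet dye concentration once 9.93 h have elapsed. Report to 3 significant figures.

3.78 mg/L

V dC/dt = Q(C_in − C) − k V C.
This is linear with rate a = Q/V + k = 0.14791 h⁻¹.
C_ss = Q C_in/(Q + kV) = 3.1125 mg/L; C(t) = C_ss + (C₀ − C_ss) e^(−a t).
C(9.93) = 3.1125 + (2.8975)·e^(−0.14791·9.93) = 3.1125 + (2.8975)·0.23022 = 3.7796 mg/L.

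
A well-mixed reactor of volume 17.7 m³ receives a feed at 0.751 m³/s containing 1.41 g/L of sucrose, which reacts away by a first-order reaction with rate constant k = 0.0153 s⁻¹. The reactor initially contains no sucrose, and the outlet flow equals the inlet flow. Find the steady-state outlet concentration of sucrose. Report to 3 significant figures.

1.04 g/L

Accumulation = in − out − consumed: V dC/dt = Q C_in − Q C − k V C.
Steady state (dC/dt = 0): C_ss = Q C_in/(Q + kV) = C_in/(1 + kV/Q).
C_ss = 0.751·1.41/(0.751 + 0.0153·17.7) = 1.0589/1.0218 = 1.0363 g/L.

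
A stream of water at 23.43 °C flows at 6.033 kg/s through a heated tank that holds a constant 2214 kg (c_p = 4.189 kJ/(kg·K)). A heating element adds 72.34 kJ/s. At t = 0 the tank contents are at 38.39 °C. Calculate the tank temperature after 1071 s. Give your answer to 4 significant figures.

M c_p dT/dt = ṁ c_p (T_in − T) + Q̇.
τ = M/ṁ = 366.982 s; T_ss = T_in + Q̇/(ṁ c_p) = 23.43 + 72.34/(6.033·4.189) = 26.2924 °C.
Solution: T(t) = T_ss + (T₀ − T_ss) e^(−t/τ).
T(1071) = 26.2924 + (12.0976)·e^(−1071/366.982) = 26.2924 + (12.0976)·0.0540199 = 26.9459 °C.

26.95 °C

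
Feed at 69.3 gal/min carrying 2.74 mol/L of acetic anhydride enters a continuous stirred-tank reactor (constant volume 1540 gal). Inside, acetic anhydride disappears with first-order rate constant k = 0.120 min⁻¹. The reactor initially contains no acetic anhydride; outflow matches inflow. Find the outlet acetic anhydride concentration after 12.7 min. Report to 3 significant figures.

V dC/dt = Q(C_in − C) − k V C.
dC/dt = (Q/V) C_in − (Q/V + k) C; effective rate a = Q/V + k = 0.045000 + 0.120 = 0.16500 min⁻¹.
C_ss = Q C_in/(Q + kV) = 0.74727 mol/L; C(t) = C_ss + (C₀ − C_ss) e^(−a t).
C(12.7) = 0.74727 + (-0.74727)·e^(−0.16500·12.7) = 0.74727 + (-0.74727)·0.12301 = 0.65535 mol/L.

0.655 mol/L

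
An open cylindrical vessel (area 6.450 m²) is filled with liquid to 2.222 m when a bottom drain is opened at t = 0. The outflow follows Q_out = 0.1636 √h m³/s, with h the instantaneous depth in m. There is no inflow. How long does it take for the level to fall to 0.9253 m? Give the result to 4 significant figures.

41.69 s

With no inflow, A dh/dt = −0.1636 √h.
∫ h^(−1/2) dh = −(0.1636/A) ∫ dt, giving 2√h = 2√h₀ − (0.1636/A) t.
t = 2A(√h₀ − √h)/0.1636 = 2·6.450·(√2.222 − √0.9253)/0.1636
  = 12.9000 × (1.49064 − 0.961925) / 0.1636 = 41.6894 s.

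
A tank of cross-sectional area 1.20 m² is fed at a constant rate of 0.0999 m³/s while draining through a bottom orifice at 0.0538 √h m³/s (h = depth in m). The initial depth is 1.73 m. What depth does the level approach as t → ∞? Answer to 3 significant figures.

A dh/dt = Q_in − 0.0538 √h. Steady state requires inflow = outflow:
Q_in = 0.0538 √h_ss ⇒ √h_ss = 0.0999/0.0538 = 1.8569.
h_ss = 1.8569² = 3.4480 m. (Since h₀ = 1.73 m < h_ss, the level will rise toward this value.)

3.45 m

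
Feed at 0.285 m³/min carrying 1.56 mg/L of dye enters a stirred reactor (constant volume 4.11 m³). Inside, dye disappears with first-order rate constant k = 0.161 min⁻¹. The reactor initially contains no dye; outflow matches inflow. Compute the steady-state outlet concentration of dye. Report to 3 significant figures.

0.470 mg/L

Species balance: V dC/dt = Q C_in − Q C − k V C.
Steady state (dC/dt = 0): C_ss = Q C_in/(Q + kV) = C_in/(1 + kV/Q).
C_ss = 0.285·1.56/(0.285 + 0.161·4.11) = 0.44460/0.94671 = 0.46963 mg/L.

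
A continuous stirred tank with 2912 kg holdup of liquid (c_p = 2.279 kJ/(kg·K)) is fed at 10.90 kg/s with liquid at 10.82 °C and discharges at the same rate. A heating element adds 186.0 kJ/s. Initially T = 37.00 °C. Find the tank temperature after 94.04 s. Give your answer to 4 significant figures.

31.45 °C

M c_p dT/dt = ṁ c_p (T_in − T) + Q̇.
Rearrange: dT/dt = (T_ss − T)/τ with τ = M/ṁ = 267.156 s and T_ss = T_in + Q̇/(ṁ c_p) = 18.3076 °C.
Solution: T(t) = T_ss + (T₀ − T_ss) e^(−t/τ).
T(94.04) = 18.3076 + (18.6924)·e^(−94.04/267.156) = 18.3076 + (18.6924)·0.703277 = 31.4535 °C.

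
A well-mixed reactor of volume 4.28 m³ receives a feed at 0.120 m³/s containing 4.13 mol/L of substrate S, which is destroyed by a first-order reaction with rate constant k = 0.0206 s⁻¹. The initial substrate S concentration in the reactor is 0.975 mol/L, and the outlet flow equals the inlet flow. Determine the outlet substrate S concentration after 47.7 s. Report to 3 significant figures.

2.24 mol/L

V dC/dt = Q(C_in − C) − k V C.
This is linear with rate a = Q/V + k = 0.048637 s⁻¹.
C_ss = Q C_in/(Q + kV) = 2.3808 mol/L; C(t) = C_ss + (C₀ − C_ss) e^(−a t).
C(47.7) = 2.3808 + (-1.4058)·e^(−0.048637·47.7) = 2.3808 + (-1.4058)·0.098273 = 2.2426 mol/L.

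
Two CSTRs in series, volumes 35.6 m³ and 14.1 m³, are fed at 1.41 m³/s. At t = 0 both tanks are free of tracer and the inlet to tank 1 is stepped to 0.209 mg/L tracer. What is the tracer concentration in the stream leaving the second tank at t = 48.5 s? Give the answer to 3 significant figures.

Time constants: τᵢ = Vᵢ/Q for each well-mixed tank.
τ₁ = 35.6/1.41 = 25.248 s; τ₂ = 14.1/1.41 = 10.000 s.
Tank 1: C₁ = C_in(1 − e^(−t/τ₁)). Tank 2 (τ₁ ≠ τ₂): C₂ = C_in[1 − (τ₁ e^(−t/τ₁) − τ₂ e^(−t/τ₂))/(τ₁ − τ₂)].
At t = 48.5: e^(−t/τ₁) = 0.14647, e^(−t/τ₂) = 0.0078284.
C₂ = 0.209·[1 − (25.248·0.14647 − 10.000·0.0078284)/(15.248)] = 0.209·0.76261 = 0.15938 mg/L.

0.159 mg/L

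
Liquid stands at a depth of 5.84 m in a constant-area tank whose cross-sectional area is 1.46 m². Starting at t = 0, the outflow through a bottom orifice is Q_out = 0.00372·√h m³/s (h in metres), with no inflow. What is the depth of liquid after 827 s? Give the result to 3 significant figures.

1.86 m

A dh/dt = −Q_out = −0.00372 √h.
This is separable: 2 d(√h)/dt = −0.00372/A, so √h = √h₀ − (0.00372/(2A)) t.
√h = √5.84 − 0.00372·827/(2·1.46) = 2.4166 − 1.0536 = 1.3630.
h = 1.3630² = 1.8579 m.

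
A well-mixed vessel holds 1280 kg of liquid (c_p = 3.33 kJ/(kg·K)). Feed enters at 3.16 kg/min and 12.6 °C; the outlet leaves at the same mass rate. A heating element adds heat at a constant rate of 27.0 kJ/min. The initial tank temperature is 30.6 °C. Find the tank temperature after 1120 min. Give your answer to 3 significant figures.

M c_p dT/dt = ṁ c_p (T_in − T) + Q̇.
τ = M/ṁ = 405.06 min; T_ss = T_in + Q̇/(ṁ c_p) = 12.6 + 27.0/(3.16·3.33) = 15.166 °C.
Integrating: T(t) = T_ss + (T₀ − T_ss) e^(−t/τ).
T(1120) = 15.166 + (15.434)·e^(−1120/405.06) = 15.166 + (15.434)·0.062976 = 16.138 °C.

16.1 °C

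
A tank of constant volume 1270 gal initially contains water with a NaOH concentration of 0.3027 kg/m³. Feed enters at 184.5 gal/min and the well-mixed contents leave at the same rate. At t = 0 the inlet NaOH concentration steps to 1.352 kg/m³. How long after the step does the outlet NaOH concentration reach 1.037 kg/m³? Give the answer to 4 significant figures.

Species balance: V dC/dt = Q(C_in − C) ⇒ τ = V/Q = 6.88347 min.
C(t) = C_in + (C₀ − C_in) e^(−t/τ). Set C = 1.037 and solve for t:
e^(−t/τ) = (C − C_in)/(C₀ − C_in) = (1.037 − 1.352)/(0.3027 − 1.352) = 0.300200
t = −τ ln(…) = 6.88347 × 1.20331 = 8.28292 min.

8.283 min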